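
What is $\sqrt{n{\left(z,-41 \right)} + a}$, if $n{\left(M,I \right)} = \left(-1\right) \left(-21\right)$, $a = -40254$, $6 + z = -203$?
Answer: $i \sqrt{40233} \approx 200.58 i$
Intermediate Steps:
$z = -209$ ($z = -6 - 203 = -209$)
$n{\left(M,I \right)} = 21$
$\sqrt{n{\left(z,-41 \right)} + a} = \sqrt{21 - 40254} = \sqrt{-40233} = i \sqrt{40233}$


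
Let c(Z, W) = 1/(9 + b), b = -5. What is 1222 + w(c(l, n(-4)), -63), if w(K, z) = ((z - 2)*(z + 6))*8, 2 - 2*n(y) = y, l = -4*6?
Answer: 30862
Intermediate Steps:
l = -24
n(y) = 1 - y/2
c(Z, W) = ¼ (c(Z, W) = 1/(9 - 5) = 1/4 = ¼)
w(K, z) = 8*(-2 + z)*(6 + z) (w(K, z) = ((-2 + z)*(6 + z))*8 = 8*(-2 + z)*(6 + z))
1222 + w(c(l, n(-4)), -63) = 1222 + (-96 + 8*(-63)² + 32*(-63)) = 1222 + (-96 + 8*3969 - 2016) = 1222 + (-96 + 31752 - 2016) = 1222 + 29640 = 30862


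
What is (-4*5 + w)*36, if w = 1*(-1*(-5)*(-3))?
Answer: -1260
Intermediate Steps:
w = -15 (w = 1*(5*(-3)) = 1*(-15) = -15)
(-4*5 + w)*36 = (-4*5 - 15)*36 = (-20 - 15)*36 = -35*36 = -1260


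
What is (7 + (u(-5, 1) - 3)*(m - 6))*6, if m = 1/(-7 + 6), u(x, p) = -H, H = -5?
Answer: -42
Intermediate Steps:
u(x, p) = 5 (u(x, p) = -1*(-5) = 5)
m = -1 (m = 1/(-1) = -1)
(7 + (u(-5, 1) - 3)*(m - 6))*6 = (7 + (5 - 3)*(-1 - 6))*6 = (7 + 2*(-7))*6 = (7 - 14)*6 = -7*6 = -42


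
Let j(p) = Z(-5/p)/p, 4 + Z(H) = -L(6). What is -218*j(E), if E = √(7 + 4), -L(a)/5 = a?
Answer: -5668*√11/11 ≈ -1709.0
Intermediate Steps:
L(a) = -5*a
Z(H) = 26 (Z(H) = -4 - (-5)*6 = -4 - 1*(-30) = -4 + 30 = 26)
E = √11 ≈ 3.3166
j(p) = 26/p
-218*j(E) = -5668/(√11) = -5668*√11/11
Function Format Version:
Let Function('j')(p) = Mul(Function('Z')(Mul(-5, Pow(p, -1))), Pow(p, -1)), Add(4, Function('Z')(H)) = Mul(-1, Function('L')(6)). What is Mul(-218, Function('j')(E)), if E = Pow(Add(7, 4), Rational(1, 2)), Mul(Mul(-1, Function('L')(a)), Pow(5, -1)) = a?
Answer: Mul(Rational(-5668, 11), Pow(11, Rational(1, 2))) ≈ -1709.0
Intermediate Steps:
Function('L')(a) = Mul(-5, a)
Function('Z')(H) = 26 (Function('Z')(H) = Add(-4, Mul(-1, Mul(-5, 6))) = Add(-4, Mul(-1, -30)) = Add(-4, 30) = 26)
E = Pow(11, Rational(1, 2)) ≈ 3.3166
Function('j')(p) = Mul(26, Pow(p, -1))
Mul(-218, Function('j')(E)) = Mul(-218, Mul(26, Pow(Pow(11, Rational(1, 2)), -1))) = Mul(-218, Mul(26, Mul(Rational(1, 11), Pow(11, Rational(1, 2))))) = Mul(-218, Mul(Rational(26, 11), Pow(11, Rational(1, 2)))) = Mul(Rational(-5668, 11), Pow(11, Rational(1, 2)))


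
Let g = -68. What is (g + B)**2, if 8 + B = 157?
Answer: 6561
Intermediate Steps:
B = 149 (B = -8 + 157 = 149)
(g + B)**2 = (-68 + 149)**2 = 81**2 = 6561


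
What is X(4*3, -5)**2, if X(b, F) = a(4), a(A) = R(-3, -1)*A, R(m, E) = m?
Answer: 144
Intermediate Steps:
a(A) = -3*A
X(b, F) = -12 (X(b, F) = -3*4 = -12)
X(4*3, -5)**2 = (-12)**2 = 144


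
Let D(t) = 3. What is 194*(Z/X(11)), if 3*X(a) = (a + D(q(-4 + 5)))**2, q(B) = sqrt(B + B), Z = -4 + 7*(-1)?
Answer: -3201/98 ≈ -32.663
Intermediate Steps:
Z = -11 (Z = -4 - 7 = -11)
q(B) = sqrt(2)*sqrt(B) (q(B) = sqrt(2*B) = sqrt(2)*sqrt(B))
X(a) = (3 + a)**2/3 (X(a) = (a + 3)**2/3 = (3 + a)**2/3)
194*(Z/X(11)) = 194*(-11*3/(3 + 11)**2) = 194*(-11/((1/3)*14**2)) = 194*(-11/((1/3)*196)) = 194*(-11/196/3) = 194*(-11*3/196) = 194*(-33/196) = -3201/98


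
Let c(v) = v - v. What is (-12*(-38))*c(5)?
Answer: 0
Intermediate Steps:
c(v) = 0
(-12*(-38))*c(5) = -12*(-38)*0 = 456*0 = 0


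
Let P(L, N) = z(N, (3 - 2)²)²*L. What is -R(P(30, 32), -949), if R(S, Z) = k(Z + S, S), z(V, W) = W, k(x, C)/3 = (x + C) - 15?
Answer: 2712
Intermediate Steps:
k(x, C) = -45 + 3*C + 3*x (k(x, C) = 3*((x + C) - 15) = 3*((C + x) - 15) = 3*(-15 + C + x) = -45 + 3*C + 3*x)
P(L, N) = L (P(L, N) = ((3 - 2)²)²*L = (1²)²*L = 1²*L = 1*L = L)
R(S, Z) = -45 + 3*Z + 6*S (R(S, Z) = -45 + 3*S + 3*(Z + S) = -45 + 3*S + 3*(S + Z) = -45 + 3*S + (3*S + 3*Z) = -45 + 3*Z + 6*S)
-R(P(30, 32), -949) = -(-45 + 3*(-949) + 6*30) = -(-45 - 2847 + 180) = -1*(-2712) = 2712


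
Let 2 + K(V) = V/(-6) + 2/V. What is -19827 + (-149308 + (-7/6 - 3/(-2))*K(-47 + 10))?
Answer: -112642997/666 ≈ -1.6913e+5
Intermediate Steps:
K(V) = -2 + 2/V - V/6 (K(V) = -2 + (V/(-6) + 2/V) = -2 + (V*(-⅙) + 2/V) = -2 + (-V/6 + 2/V) = -2 + (2/V - V/6) = -2 + 2/V - V/6)
-19827 + (-149308 + (-7/6 - 3/(-2))*K(-47 + 10)) = -19827 + (-149308 + (-7/6 - 3/(-2))*(-2 + 2/(-47 + 10) - (-47 + 10)/6)) = -19827 + (-149308 + (-7*⅙ - 3*(-½))*(-2 + 2/(-37) - ⅙*(-37))) = -19827 + (-149308 + (-7/6 + 3/2)*(-2 + 2*(-1/37) + 37/6)) = -19827 + (-149308 + (-2 - 2/37 + 37/6)/3) = -19827 + (-149308 + (⅓)*(913/222)) = -19827 + (-149308 + 913/666) = -19827 - 99438215/666 = -112642997/666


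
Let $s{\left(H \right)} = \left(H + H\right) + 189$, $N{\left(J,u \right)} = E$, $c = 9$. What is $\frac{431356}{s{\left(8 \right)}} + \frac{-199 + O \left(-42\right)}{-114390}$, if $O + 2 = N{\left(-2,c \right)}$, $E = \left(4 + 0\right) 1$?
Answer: $\frac{240696931}{114390} \approx 2104.2$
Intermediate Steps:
$E = 4$ ($E = 4 \cdot 1 = 4$)
$N{\left(J,u \right)} = 4$
$O = 2$ ($O = -2 + 4 = 2$)
$s{\left(H \right)} = 189 + 2 H$ ($s{\left(H \right)} = 2 H + 189 = 189 + 2 H$)
$\frac{431356}{s{\left(8 \right)}} + \frac{-199 + O \left(-42\right)}{-114390} = \frac{431356}{189 + 2 \cdot 8} + \frac{-199 + 2 \left(-42\right)}{-114390} = \frac{431356}{189 + 16} + \left(-199 - 84\right) \left(- \frac{1}{114390}\right) = \frac{431356}{205} - - \frac{283}{114390} = 431356 \cdot \frac{1}{205} + \frac{283}{114390} = \frac{431356}{205} + \frac{283}{114390} = \frac{240696931}{114390}$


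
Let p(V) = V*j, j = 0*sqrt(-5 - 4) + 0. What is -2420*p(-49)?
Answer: 0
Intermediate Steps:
j = 0 (j = 0*sqrt(-9) + 0 = 0*(3*I) + 0 = 0 + 0 = 0)
p(V) = 0 (p(V) = V*0 = 0)
-2420*p(-49) = -2420*0 = 0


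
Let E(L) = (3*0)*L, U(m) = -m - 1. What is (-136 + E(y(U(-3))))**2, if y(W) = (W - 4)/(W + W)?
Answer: 18496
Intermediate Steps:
U(m) = -1 - m
y(W) = (-4 + W)/(2*W) (y(W) = (-4 + W)/((2*W)) = (-4 + W)*(1/(2*W)) = (-4 + W)/(2*W))
E(L) = 0 (E(L) = 0*L = 0)
(-136 + E(y(U(-3))))**2 = (-136 + 0)**2 = (-136)**2 = 18496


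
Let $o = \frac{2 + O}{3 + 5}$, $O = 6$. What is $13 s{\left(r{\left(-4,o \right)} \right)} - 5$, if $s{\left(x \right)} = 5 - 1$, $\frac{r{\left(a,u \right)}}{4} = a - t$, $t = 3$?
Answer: $47$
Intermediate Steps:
$o = 1$ ($o = \frac{2 + 6}{3 + 5} = \frac{8}{8} = 8 \cdot \frac{1}{8} = 1$)
$r{\left(a,u \right)} = -12 + 4 a$ ($r{\left(a,u \right)} = 4 \left(a - 3\right) = 4 \left(-3 + a\right) = -12 + 4 a$)
$s{\left(x \right)} = 4$
$13 s{\left(r{\left(-4,o \right)} \right)} - 5 = 13 \cdot 4 - 5 = 52 - 5 = 47$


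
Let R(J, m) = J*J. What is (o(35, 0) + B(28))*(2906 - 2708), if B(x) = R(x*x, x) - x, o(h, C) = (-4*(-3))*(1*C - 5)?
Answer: 121684464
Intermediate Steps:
R(J, m) = J**2
o(h, C) = -60 + 12*C (o(h, C) = 12*(C - 5) = 12*(-5 + C) = -60 + 12*C)
B(x) = x**4 - x (B(x) = (x*x)**2 - x = (x**2)**2 - x = x**4 - x)
(o(35, 0) + B(28))*(2906 - 2708) = ((-60 + 12*0) + (28**4 - 1*28))*(2906 - 2708) = ((-60 + 0) + (614656 - 28))*198 = (-60 + 614628)*198 = 614568*198 = 121684464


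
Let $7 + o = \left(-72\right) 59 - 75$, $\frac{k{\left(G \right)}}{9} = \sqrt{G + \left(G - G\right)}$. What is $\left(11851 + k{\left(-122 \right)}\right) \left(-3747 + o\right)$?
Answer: $-95720527 - 72693 i \sqrt{122} \approx -9.5721 \cdot 10^{7} - 8.0292 \cdot 10^{5} i$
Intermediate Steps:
$k{\left(G \right)} = 9 \sqrt{G}$ ($k{\left(G \right)} = 9 \sqrt{G + \left(G - G\right)} = 9 \sqrt{G + 0} = 9 \sqrt{G}$)
$o = -4330$ ($o = -7 - 4323 = -4330$)
$\left(11851 + k{\left(-122 \right)}\right) \left(-3747 + o\right) = \left(11851 + 9 \sqrt{-122}\right) \left(-3747 - 4330\right) = \left(11851 + 9 i \sqrt{122}\right) \left(-8077\right) = -95720527 - 72693 i \sqrt{122}$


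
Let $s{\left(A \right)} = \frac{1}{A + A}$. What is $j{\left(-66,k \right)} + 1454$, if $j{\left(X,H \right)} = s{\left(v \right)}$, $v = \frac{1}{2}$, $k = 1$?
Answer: $1455$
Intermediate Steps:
$v = \frac{1}{2} \approx 0.5$
$s{\left(A \right)} = \frac{1}{2 A}$
$j{\left(X,H \right)} = 1$ ($j{\left(X,H \right)} = \frac{\frac{1}{\frac{1}{2}}}{2} = \frac{1}{2} \cdot 2 = 1$)
$j{\left(-66,k \right)} + 1454 = 1 + 1454 = 1455$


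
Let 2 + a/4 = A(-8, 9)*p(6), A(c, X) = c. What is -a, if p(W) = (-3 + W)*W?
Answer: 584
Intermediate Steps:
p(W) = W*(-3 + W)
a = -584 (a = -8 + 4*(-48*(-3 + 6)) = -8 + 4*(-48*3) = -8 + 4*(-8*18) = -8 + 4*(-144) = -8 - 576 = -584)
-a = -1*(-584) = 584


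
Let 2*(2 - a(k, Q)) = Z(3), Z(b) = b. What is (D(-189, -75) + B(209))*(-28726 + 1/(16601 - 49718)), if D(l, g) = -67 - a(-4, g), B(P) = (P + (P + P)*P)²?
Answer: -2084388721884368003/9462 ≈ -2.2029e+14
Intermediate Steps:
a(k, Q) = ½ (a(k, Q) = 2 - ½*3 = 2 - 3/2 = ½)
B(P) = (P + 2*P²)² (B(P) = (P + (2*P)*P)² = (P + 2*P²)²)
D(l, g) = -135/2 (D(l, g) = -67 - 1*½ = -67 - ½ = -135/2)
(D(-189, -75) + B(209))*(-28726 + 1/(16601 - 49718)) = (-135/2 + 209²*(1 + 2*209)²)*(-28726 + 1/(16601 - 49718)) = (-135/2 + 43681*(1 + 418)²)*(-28726 + 1/(-33117)) = (-135/2 + 43681*419²)*(-28726 - 1/33117) = (-135/2 + 43681*175561)*(-951318943/33117) = (-135/2 + 7668680041)*(-951318943/33117) = (15337359947/2)*(-951318943/33117) = -2084388721884368003/9462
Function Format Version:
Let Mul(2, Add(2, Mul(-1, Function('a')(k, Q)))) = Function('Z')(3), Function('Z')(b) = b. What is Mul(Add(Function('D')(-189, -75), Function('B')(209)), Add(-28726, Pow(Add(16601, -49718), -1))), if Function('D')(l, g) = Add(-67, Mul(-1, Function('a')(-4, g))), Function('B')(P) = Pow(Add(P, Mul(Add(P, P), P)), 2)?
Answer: Rational(-2084388721884368003, 9462) ≈ -2.2029e+14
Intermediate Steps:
Function('a')(k, Q) = Rational(1, 2) (Function('a')(k, Q) = Add(2, Mul(Rational(-1, 2), 3)) = Add(2, Rational(-3, 2)) = Rational(1, 2))
Function('B')(P) = Pow(Add(P, Mul(2, Pow(P, 2))), 2) (Function('B')(P) = Pow(Add(P, Mul(Mul(2, P), P)), 2) = Pow(Add(P, Mul(2, Pow(P, 2))), 2))
Function('D')(l, g) = Rational(-135, 2) (Function('D')(l, g) = Add(-67, Mul(-1, Rational(1, 2))) = Add(-67, Rational(-1, 2)) = Rational(-135, 2))
Mul(Add(Function('D')(-189, -75), Function('B')(209)), Add(-28726, Pow(Add(16601, -49718), -1))) = Mul(Add(Rational(-135, 2), Mul(Pow(209, 2), Pow(Add(1, Mul(2, 209)), 2))), Add(-28726, Pow(Add(16601, -49718), -1))) = Mul(Add(Rational(-135, 2), Mul(43681, Pow(Add(1, 418), 2))), Add(-28726, Pow(-33117, -1))) = Mul(Add(Rational(-135, 2), Mul(43681, Pow(419, 2))), Add(-28726, Rational(-1, 33117))) = Mul(Add(Rational(-135, 2), Mul(43681, 175561)), Rational(-951318943, 33117)) = Mul(Add(Rational(-135, 2), 7668680041), Rational(-951318943, 33117)) = Mul(Rational(15337359947, 2), Rational(-951318943, 33117)) = Rational(-2084388721884368003, 9462)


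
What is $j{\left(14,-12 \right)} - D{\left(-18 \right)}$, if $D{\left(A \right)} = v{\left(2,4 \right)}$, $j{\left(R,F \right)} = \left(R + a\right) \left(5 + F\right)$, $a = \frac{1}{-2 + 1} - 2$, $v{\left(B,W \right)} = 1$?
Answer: $-78$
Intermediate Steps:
$a = -3$ ($a = \frac{1}{-1} - 2 = -1 - 2 = -3$)
$j{\left(R,F \right)} = \left(-3 + R\right) \left(5 + F\right)$ ($j{\left(R,F \right)} = \left(R - 3\right) \left(5 + F\right) = \left(-3 + R\right) \left(5 + F\right)$)
$D{\left(A \right)} = 1$
$j{\left(14,-12 \right)} - D{\left(-18 \right)} = \left(-15 - -36 + 5 \cdot 14 - 168\right) - 1 = \left(-15 + 36 + 70 - 168\right) - 1 = -77 - 1 = -78$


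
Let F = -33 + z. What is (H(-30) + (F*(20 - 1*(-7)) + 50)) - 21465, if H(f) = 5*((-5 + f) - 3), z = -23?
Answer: -23117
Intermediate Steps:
F = -56 (F = -33 - 23 = -56)
H(f) = -40 + 5*f (H(f) = 5*(-8 + f) = -40 + 5*f)
(H(-30) + (F*(20 - 1*(-7)) + 50)) - 21465 = ((-40 + 5*(-30)) + (-56*(20 - 1*(-7)) + 50)) - 21465 = ((-40 - 150) + (-56*(20 + 7) + 50)) - 21465 = (-190 + (-56*27 + 50)) - 21465 = (-190 + (-1512 + 50)) - 21465 = (-190 - 1462) - 21465 = -1652 - 21465 = -23117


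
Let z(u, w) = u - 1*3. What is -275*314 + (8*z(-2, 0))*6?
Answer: -86590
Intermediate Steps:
z(u, w) = -3 + u (z(u, w) = u - 3 = -3 + u)
-275*314 + (8*z(-2, 0))*6 = -275*314 + (8*(-3 - 2))*6 = -86350 + (8*(-5))*6 = -86350 - 40*6 = -86350 - 240 = -86590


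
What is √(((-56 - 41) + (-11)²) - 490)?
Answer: I*√466 ≈ 21.587*I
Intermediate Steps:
√(((-56 - 41) + (-11)²) - 490) = √((-97 + 121) - 490) = √(24 - 490) = √(-466) = I*√466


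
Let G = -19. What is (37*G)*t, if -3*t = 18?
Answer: 4218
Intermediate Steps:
t = -6 (t = -1/3*18 = -6)
(37*G)*t = (37*(-19))*(-6) = -703*(-6) = 4218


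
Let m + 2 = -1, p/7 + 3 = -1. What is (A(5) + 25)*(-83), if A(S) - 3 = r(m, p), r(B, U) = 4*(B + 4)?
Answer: -2656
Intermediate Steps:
p = -28 (p = -21 + 7*(-1) = -21 - 7 = -28)
m = -3 (m = -2 - 1 = -3)
r(B, U) = 16 + 4*B (r(B, U) = 4*(4 + B) = 16 + 4*B)
A(S) = 7 (A(S) = 3 + (16 + 4*(-3)) = 3 + (16 - 12) = 3 + 4 = 7)
(A(5) + 25)*(-83) = (7 + 25)*(-83) = 32*(-83) = -2656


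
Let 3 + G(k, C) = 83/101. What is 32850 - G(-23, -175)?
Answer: 3318070/101 ≈ 32852.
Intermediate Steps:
G(k, C) = -220/101 (G(k, C) = -3 + 83/101 = -220/101)
32850 - G(-23, -175) = 32850 - 1*(-220/101) = 32850 + 220/101 = 3318070/101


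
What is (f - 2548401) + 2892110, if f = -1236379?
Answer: -892670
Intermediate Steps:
(f - 2548401) + 2892110 = (-1236379 - 2548401) + 2892110 = -3784780 + 2892110 = -892670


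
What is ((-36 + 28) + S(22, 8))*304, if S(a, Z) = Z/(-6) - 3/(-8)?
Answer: -8170/3 ≈ -2723.3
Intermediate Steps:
S(a, Z) = 3/8 - Z/6 (S(a, Z) = Z*(-1/6) - 3*(-1/8) = -Z/6 + 3/8 = 3/8 - Z/6)
((-36 + 28) + S(22, 8))*304 = ((-36 + 28) + (3/8 - 1/6*8))*304 = (-8 + (3/8 - 4/3))*304 = (-8 - 23/24)*304 = -215/24*304 = -8170/3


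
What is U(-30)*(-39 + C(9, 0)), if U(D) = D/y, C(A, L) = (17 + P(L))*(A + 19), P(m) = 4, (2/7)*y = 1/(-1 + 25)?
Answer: -790560/7 ≈ -1.1294e+5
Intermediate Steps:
y = 7/48 (y = 7/(2*(-1 + 25)) = (7/2)/24 = (7/2)*(1/24) = 7/48 ≈ 0.14583)
C(A, L) = 399 + 21*A (C(A, L) = (17 + 4)*(A + 19) = 21*(19 + A) = 399 + 21*A)
U(D) = 48*D/7 (U(D) = D/(7/48) = D*(48/7) = 48*D/7)
U(-30)*(-39 + C(9, 0)) = ((48/7)*(-30))*(-39 + (399 + 21*9)) = -1440*(-39 + (399 + 189))/7 = -1440*(-39 + 588)/7 = -1440/7*549 = -790560/7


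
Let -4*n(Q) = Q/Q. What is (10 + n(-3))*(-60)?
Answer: -585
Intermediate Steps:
n(Q) = -¼ (n(Q) = -Q/(4*Q) = -¼*1 = -¼)
(10 + n(-3))*(-60) = (10 - ¼)*(-60) = (39/4)*(-60) = -585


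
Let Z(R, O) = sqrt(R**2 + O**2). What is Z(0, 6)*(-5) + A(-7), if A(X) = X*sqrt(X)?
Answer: -30 - 7*I*sqrt(7) ≈ -30.0 - 18.52*I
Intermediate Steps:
A(X) = X**(3/2)
Z(R, O) = sqrt(O**2 + R**2)
Z(0, 6)*(-5) + A(-7) = sqrt(6**2 + 0**2)*(-5) + (-7)**(3/2) = sqrt(36 + 0)*(-5) - 7*I*sqrt(7) = sqrt(36)*(-5) - 7*I*sqrt(7) = 6*(-5) - 7*I*sqrt(7) = -30 - 7*I*sqrt(7)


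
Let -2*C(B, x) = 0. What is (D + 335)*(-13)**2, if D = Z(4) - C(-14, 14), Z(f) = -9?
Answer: 55094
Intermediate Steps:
C(B, x) = 0 (C(B, x) = -1/2*0 = 0)
D = -9 (D = -9 - 1*0 = -9 + 0 = -9)
(D + 335)*(-13)**2 = (-9 + 335)*(-13)**2 = 326*169 = 55094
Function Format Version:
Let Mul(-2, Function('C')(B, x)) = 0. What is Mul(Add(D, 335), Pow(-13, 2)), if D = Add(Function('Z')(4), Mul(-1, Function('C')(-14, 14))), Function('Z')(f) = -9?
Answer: 55094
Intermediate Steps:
Function('C')(B, x) = 0 (Function('C')(B, x) = Mul(Rational(-1, 2), 0) = 0)
D = -9 (D = Add(-9, Mul(-1, 0)) = Add(-9, 0) = -9)
Mul(Add(D, 335), Pow(-13, 2)) = Mul(Add(-9, 335), Pow(-13, 2)) = Mul(326, 169) = 55094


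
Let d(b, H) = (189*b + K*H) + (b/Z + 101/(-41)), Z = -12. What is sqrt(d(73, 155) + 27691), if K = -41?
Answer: sqrt(2125591413)/246 ≈ 187.42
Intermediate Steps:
d(b, H) = -101/41 - 41*H + 2267*b/12 (d(b, H) = (189*b - 41*H) + (b/(-12) + 101/(-41)) = (-41*H + 189*b) + (b*(-1/12) + 101*(-1/41)) = (-41*H + 189*b) + (-b/12 - 101/41) = (-41*H + 189*b) + (-101/41 - b/12) = -101/41 - 41*H + 2267*b/12)
sqrt(d(73, 155) + 27691) = sqrt((-101/41 - 41*155 + (2267/12)*73) + 27691) = sqrt((-101/41 - 6355 + 165491/12) + 27691) = sqrt(3657259/492 + 27691) = sqrt(17281231/492) = sqrt(2125591413)/246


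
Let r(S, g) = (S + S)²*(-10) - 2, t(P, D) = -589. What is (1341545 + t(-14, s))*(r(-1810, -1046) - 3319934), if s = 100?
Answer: -180176126162816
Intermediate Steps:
r(S, g) = -2 - 40*S² (r(S, g) = (2*S)²*(-10) - 2 = (4*S²)*(-10) - 2 = -40*S² - 2 = -2 - 40*S²)
(1341545 + t(-14, s))*(r(-1810, -1046) - 3319934) = (1341545 - 589)*((-2 - 40*(-1810)²) - 3319934) = 1340956*((-2 - 40*3276100) - 3319934) = 1340956*((-2 - 131044000) - 3319934) = 1340956*(-131044002 - 3319934) = 1340956*(-134363936) = -180176126162816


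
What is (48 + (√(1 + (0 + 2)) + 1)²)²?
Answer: 2716 + 208*√3 ≈ 3076.3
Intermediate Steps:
(48 + (√(1 + (0 + 2)) + 1)²)² = (48 + (√(1 + 2) + 1)²)² = (48 + (√3 + 1)²)² = (48 + (1 + √3)²)²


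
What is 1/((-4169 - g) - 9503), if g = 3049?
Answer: -1/16721 ≈ -5.9805e-5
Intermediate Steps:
1/((-4169 - g) - 9503) = 1/((-4169 - 1*3049) - 9503) = 1/((-4169 - 3049) - 9503) = 1/(-7218 - 9503) = 1/(-16721) = -1/16721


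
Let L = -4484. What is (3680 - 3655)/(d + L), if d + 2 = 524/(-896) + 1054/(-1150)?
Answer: -3220000/577990173 ≈ -0.0055710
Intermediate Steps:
d = -450973/128800 (d = -2 + (524/(-896) + 1054/(-1150)) = -2 + (524*(-1/896) + 1054*(-1/1150)) = -2 + (-131/224 - 527/575) = -2 - 193373/128800 = -450973/128800 ≈ -3.5013)
(3680 - 3655)/(d + L) = (3680 - 3655)/(-450973/128800 - 4484) = 25/(-577990173/128800) = 25*(-128800/577990173) = -3220000/577990173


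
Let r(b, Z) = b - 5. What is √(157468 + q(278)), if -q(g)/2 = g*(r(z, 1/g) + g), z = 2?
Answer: 2*√1142 ≈ 67.587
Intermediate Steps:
r(b, Z) = -5 + b
q(g) = -2*g*(-3 + g) (q(g) = -2*g*((-5 + 2) + g) = -2*g*(-3 + g))
√(157468 + q(278)) = √(157468 + 2*278*(3 - 1*278)) = √(157468 + 2*278*(3 - 278)) = √(157468 + 2*278*(-275)) = √(157468 - 152900) = √4568 = 2*√1142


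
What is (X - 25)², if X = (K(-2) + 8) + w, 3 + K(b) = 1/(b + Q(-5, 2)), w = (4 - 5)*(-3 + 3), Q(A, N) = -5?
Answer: 19881/49 ≈ 405.73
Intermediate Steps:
w = 0 (w = -1*0 = 0)
K(b) = -3 + 1/(-5 + b) (K(b) = -3 + 1/(b - 5) = -3 + 1/(-5 + b))
X = 34/7 (X = ((16 - 3*(-2))/(-5 - 2) + 8) + 0 = ((16 + 6)/(-7) + 8) + 0 = (-⅐*22 + 8) + 0 = (-22/7 + 8) + 0 = 34/7 + 0 = 34/7 ≈ 4.8571)
(X - 25)² = (34/7 - 25)² = (-141/7)² = 19881/49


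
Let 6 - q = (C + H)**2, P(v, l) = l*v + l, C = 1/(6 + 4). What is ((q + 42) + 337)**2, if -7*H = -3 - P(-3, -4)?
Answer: 3507421041721/24010000 ≈ 1.4608e+5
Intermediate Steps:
C = 1/10 ≈ 0.10000
P(v, l) = l + l*v
H = 11/7 (H = -(-3 - (-4)*(1 - 3))/7 = -(-3 - (-4)*(-2))/7 = -(-3 - 1*8)/7 = -(-3 - 8)/7 = -1/7*(-11) = 11/7 ≈ 1.5714)
q = 15711/4900 (q = 6 - (1/10 + 11/7)**2 = 6 - (117/70)**2 = 6 - 1*13689/4900 = 6 - 13689/4900 = 15711/4900 ≈ 3.2063)
((q + 42) + 337)**2 = ((15711/4900 + 42) + 337)**2 = (221511/4900 + 337)**2 = (1872811/4900)**2 = 3507421041721/24010000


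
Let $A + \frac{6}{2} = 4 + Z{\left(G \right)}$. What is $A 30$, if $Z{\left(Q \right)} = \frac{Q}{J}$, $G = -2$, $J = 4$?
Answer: $15$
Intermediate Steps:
$Z{\left(Q \right)} = \frac{Q}{4}$
$A = \frac{1}{2}$ ($A = -3 + \left(4 + \frac{1}{4} \left(-2\right)\right) = -3 + \left(4 - \frac{1}{2}\right) = -3 + \frac{7}{2} = \frac{1}{2} \approx 0.5$)
$A 30 = \frac{1}{2} \cdot 30 = 15$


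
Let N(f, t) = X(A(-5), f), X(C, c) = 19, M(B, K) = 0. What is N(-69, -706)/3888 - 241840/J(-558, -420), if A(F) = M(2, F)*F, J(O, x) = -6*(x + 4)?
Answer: -4897013/50544 ≈ -96.886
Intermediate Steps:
J(O, x) = -24 - 6*x (J(O, x) = -6*(4 + x) = -24 - 6*x)
A(F) = 0 (A(F) = 0*F = 0)
N(f, t) = 19
N(-69, -706)/3888 - 241840/J(-558, -420) = 19/3888 - 241840/(-24 - 6*(-420)) = 19*(1/3888) - 241840/(-24 + 2520) = 19/3888 - 241840/2496 = 19/3888 - 241840*1/2496 = 19/3888 - 15115/156 = -4897013/50544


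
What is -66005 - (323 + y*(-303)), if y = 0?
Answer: -66328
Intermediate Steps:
-66005 - (323 + y*(-303)) = -66005 - (323 + 0*(-303)) = -66005 - (323 + 0) = -66005 - 1*323 = -66005 - 323 = -66328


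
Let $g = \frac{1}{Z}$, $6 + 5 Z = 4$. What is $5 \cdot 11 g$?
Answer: $- \frac{275}{2} \approx -137.5$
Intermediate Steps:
$Z = - \frac{2}{5}$ ($Z = - \frac{6}{5} + \frac{1}{5} \cdot 4 = - \frac{6}{5} + \frac{4}{5} = - \frac{2}{5} \approx -0.4$)
$g = - \frac{5}{2}$ ($g = \frac{1}{- \frac{2}{5}} = - \frac{5}{2} \approx -2.5$)
$5 \cdot 11 g = 5 \cdot 11 \left(- \frac{5}{2}\right) = 55 \left(- \frac{5}{2}\right) = - \frac{275}{2}$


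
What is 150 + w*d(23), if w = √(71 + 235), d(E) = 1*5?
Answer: 150 + 15*√34 ≈ 237.46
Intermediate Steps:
d(E) = 5
w = 3*√34 (w = √306 = 3*√34 ≈ 17.493)
150 + w*d(23) = 150 + (3*√34)*5 = 150 + 15*√34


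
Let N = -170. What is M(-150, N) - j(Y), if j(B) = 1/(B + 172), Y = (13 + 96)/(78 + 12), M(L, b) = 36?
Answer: 561114/15589 ≈ 35.994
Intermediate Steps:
Y = 109/90 ≈ 1.2111
j(B) = 1/(172 + B)
M(-150, N) - j(Y) = 36 - 1/(172 + 109/90) = 36 - 1/15589/90 = 36 - 1*90/15589 = 36 - 90/15589 = 561114/15589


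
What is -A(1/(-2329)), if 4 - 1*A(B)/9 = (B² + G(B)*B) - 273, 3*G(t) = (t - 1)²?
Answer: -31494228087216/12633057289 ≈ -2493.0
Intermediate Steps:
G(t) = (-1 + t)²/3 (G(t) = (t - 1)²/3 = (-1 + t)²/3)
A(B) = 2493 - 9*B² - 3*B*(-1 + B)² (A(B) = 36 - 9*((B² + ((-1 + B)²/3)*B) - 273) = 36 - 9*((B² + B*(-1 + B)²/3) - 273) = 36 - 9*(-273 + B² + B*(-1 + B)²/3) = 36 + (2457 - 9*B² - 3*B*(-1 + B)²) = 2493 - 9*B² - 3*B*(-1 + B)²)
-A(1/(-2329)) = -(2493 - 3/(-2329) - 3*(1/(-2329))² - 3*(1/(-2329))³) = -(2493 - 3*(-1/2329) - 3*(-1/2329)² - 3*(-1/2329)³) = -(2493 + 3/2329 - 3*1/5424241 - 3*(-1/12633057289)) = -(2493 + 3/2329 - 3/5424241 + 3/12633057289) = -1*31494228087216/12633057289 = -31494228087216/12633057289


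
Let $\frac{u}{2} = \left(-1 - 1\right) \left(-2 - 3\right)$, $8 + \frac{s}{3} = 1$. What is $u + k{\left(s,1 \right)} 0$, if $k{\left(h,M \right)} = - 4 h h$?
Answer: $20$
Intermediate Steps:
$s = -21$ ($s = -24 + 3 \cdot 1 = -24 + 3 = -21$)
$k{\left(h,M \right)} = - 4 h^{2}$
$u = 20$ ($u = 2 \left(-1 - 1\right) \left(-2 - 3\right) = 2 \left(\left(-2\right) \left(-5\right)\right) = 2 \cdot 10 = 20$)
$u + k{\left(s,1 \right)} 0 = 20 + - 4 \left(-21\right)^{2} \cdot 0 = 20 + \left(-4\right) 441 \cdot 0 = 20 - 0 = 20 + 0 = 20$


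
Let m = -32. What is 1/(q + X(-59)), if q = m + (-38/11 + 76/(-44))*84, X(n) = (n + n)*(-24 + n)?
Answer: 11/102594 ≈ 0.00010722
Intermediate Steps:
X(n) = 2*n*(-24 + n) (X(n) = (2*n)*(-24 + n) = 2*n*(-24 + n))
q = -5140/11 (q = -32 + (-38/11 + 76/(-44))*84 = -32 + (-38*1/11 + 76*(-1/44))*84 = -32 + (-38/11 - 19/11)*84 = -32 - 57/11*84 = -32 - 4788/11 = -5140/11 ≈ -467.27)
1/(q + X(-59)) = 1/(-5140/11 + 2*(-59)*(-24 - 59)) = 1/(-5140/11 + 2*(-59)*(-83)) = 1/(-5140/11 + 9794) = 1/(102594/11) = 11/102594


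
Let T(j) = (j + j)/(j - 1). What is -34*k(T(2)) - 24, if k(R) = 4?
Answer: -160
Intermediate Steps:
T(j) = 2*j/(-1 + j) (T(j) = (2*j)/(-1 + j) = 2*j/(-1 + j))
-34*k(T(2)) - 24 = -34*4 - 24 = -136 - 24 = -160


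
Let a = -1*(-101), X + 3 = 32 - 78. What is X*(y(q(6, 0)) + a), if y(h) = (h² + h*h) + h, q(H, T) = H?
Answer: -8771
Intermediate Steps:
X = -49 (X = -3 + (32 - 78) = -3 - 46 = -49)
a = 101
y(h) = h + 2*h² (y(h) = (h² + h²) + h = 2*h² + h = h + 2*h²)
X*(y(q(6, 0)) + a) = -49*(6*(1 + 2*6) + 101) = -49*(6*(1 + 12) + 101) = -49*(6*13 + 101) = -49*(78 + 101) = -49*179 = -8771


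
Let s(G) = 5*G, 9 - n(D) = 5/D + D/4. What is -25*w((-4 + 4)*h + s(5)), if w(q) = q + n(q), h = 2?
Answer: -2755/4 ≈ -688.75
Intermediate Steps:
n(D) = 9 - 5/D - D/4 (n(D) = 9 - (5/D + D/4) = 9 + (-5/D - D/4) = 9 - 5/D - D/4)
w(q) = 9 - 5/q + 3*q/4 (w(q) = q + (9 - 5/q - q/4) = 9 - 5/q + 3*q/4)
-25*w((-4 + 4)*h + s(5)) = -25*(9 - 5/((-4 + 4)*2 + 5*5) + 3*((-4 + 4)*2 + 5*5)/4) = -25*(9 - 5/(0*2 + 25) + 3*(0*2 + 25)/4) = -25*(9 - 5/(0 + 25) + 3*(0 + 25)/4) = -25*(9 - 5/25 + (¾)*25) = -25*(9 - 5*1/25 + 75/4) = -25*(9 - ⅕ + 75/4) = -25*551/20 = -2755/4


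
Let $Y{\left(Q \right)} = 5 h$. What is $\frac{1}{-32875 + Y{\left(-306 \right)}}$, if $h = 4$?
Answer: $- \frac{1}{32855} \approx -3.0437 \cdot 10^{-5}$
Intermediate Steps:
$Y{\left(Q \right)} = 20$ ($Y{\left(Q \right)} = 5 \cdot 4 = 20$)
$\frac{1}{-32875 + Y{\left(-306 \right)}} = \frac{1}{-32875 + 20} = \frac{1}{-32855} = - \frac{1}{32855}$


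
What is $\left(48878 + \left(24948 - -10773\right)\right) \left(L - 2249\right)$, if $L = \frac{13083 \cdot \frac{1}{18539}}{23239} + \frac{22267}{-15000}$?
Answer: $- \frac{1230371443598917231993}{6462417315000} \approx -1.9039 \cdot 10^{8}$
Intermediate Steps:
$L = - \frac{9593046845207}{6462417315000}$ ($L = 13083 \cdot \frac{1}{18539} \cdot \frac{1}{23239} + 22267 \left(- \frac{1}{15000}\right) = \frac{13083}{18539} \cdot \frac{1}{23239} - \frac{22267}{15000} = \frac{13083}{430827821} - \frac{22267}{15000} = - \frac{9593046845207}{6462417315000} \approx -1.4844$)
$\left(48878 + \left(24948 - -10773\right)\right) \left(L - 2249\right) = \left(48878 + \left(24948 - -10773\right)\right) \left(- \frac{9593046845207}{6462417315000} - 2249\right) = \left(48878 + \left(24948 + 10773\right)\right) \left(- \frac{14543569588280207}{6462417315000}\right) = \left(48878 + 35721\right) \left(- \frac{14543569588280207}{6462417315000}\right) = 84599 \left(- \frac{14543569588280207}{6462417315000}\right) = - \frac{1230371443598917231993}{6462417315000}$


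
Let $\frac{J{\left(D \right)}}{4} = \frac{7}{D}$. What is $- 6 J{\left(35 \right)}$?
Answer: $- \frac{24}{5} \approx -4.8$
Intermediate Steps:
$J{\left(D \right)} = \frac{28}{D}$ ($J{\left(D \right)} = 4 \frac{7}{D} = \frac{28}{D}$)
$- 6 J{\left(35 \right)} = - 6 \cdot \frac{28}{35} = - 6 \cdot 28 \cdot \frac{1}{35} = \left(-6\right) \frac{4}{5} = - \frac{24}{5}$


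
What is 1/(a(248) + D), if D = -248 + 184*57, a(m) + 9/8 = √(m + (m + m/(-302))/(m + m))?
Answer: 98948488/1013118798583 - 288*√279803/1013118798583 ≈ 9.7517e-5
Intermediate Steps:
a(m) = -9/8 + √(301/604 + m) (a(m) = -9/8 + √(m + (m + m/(-302))/(m + m)) = -9/8 + √(m + (m + m*(-1/302))/((2*m))) = -9/8 + √(m + (m - m/302)*(1/(2*m))) = -9/8 + √(m + (301*m/302)*(1/(2*m))) = -9/8 + √(m + 301/604) = -9/8 + √(301/604 + m))
D = 10240 (D = -248 + 10488 = 10240)
1/(a(248) + D) = 1/((-9/8 + √(45451 + 91204*248)/302) + 10240) = 1/((-9/8 + √(45451 + 22618592)/302) + 10240) = 1/((-9/8 + √22664043/302) + 10240) = 1/((-9/8 + (9*√279803)/302) + 10240) = 1/((-9/8 + 9*√279803/302) + 10240) = 1/(81911/8 + 9*√279803/302)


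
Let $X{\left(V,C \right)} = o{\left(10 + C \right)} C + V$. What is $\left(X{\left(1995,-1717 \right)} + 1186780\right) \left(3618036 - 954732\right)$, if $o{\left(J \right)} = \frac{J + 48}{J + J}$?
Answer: $\frac{1800228977063748}{569} \approx 3.1638 \cdot 10^{12}$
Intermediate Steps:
$o{\left(J \right)} = \frac{48 + J}{2 J}$
$X{\left(V,C \right)} = V + \frac{C \left(58 + C\right)}{2 \left(10 + C\right)}$ ($X{\left(V,C \right)} = \frac{48 + \left(10 + C\right)}{2 \left(10 + C\right)} C + V = \frac{58 + C}{2 \left(10 + C\right)} C + V = \frac{C \left(58 + C\right)}{2 \left(10 + C\right)} + V = V + \frac{C \left(58 + C\right)}{2 \left(10 + C\right)}$)
$\left(X{\left(1995,-1717 \right)} + 1186780\right) \left(3618036 - 954732\right) = \left(\frac{1995 \left(10 - 1717\right) + \frac{1}{2} \left(-1717\right) \left(58 - 1717\right)}{10 - 1717} + 1186780\right) \left(3618036 - 954732\right) = \left(\frac{1995 \left(-1707\right) + \frac{1}{2} \left(-1717\right) \left(-1659\right)}{-1707} + 1186780\right) 2663304 = \left(- \frac{-3405465 + \frac{2848503}{2}}{1707} + 1186780\right) 2663304 = \left(\left(- \frac{1}{1707}\right) \left(- \frac{3962427}{2}\right) + 1186780\right) 2663304 = \left(\frac{1320809}{1138} + 1186780\right) 2663304 = \frac{1351876449}{1138} \cdot 2663304 = \frac{1800228977063748}{569}$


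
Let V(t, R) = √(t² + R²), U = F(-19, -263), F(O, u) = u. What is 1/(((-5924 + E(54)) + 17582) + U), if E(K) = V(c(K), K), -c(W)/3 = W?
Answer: 2279/25963373 - 54*√10/129816865 ≈ 8.6462e-5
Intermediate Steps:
U = -263
c(W) = -3*W
V(t, R) = √(R² + t²)
E(K) = √10*√(K²) (E(K) = √(K² + (-3*K)²) = √(K² + 9*K²) = √(10*K²) = √10*√(K²))
1/(((-5924 + E(54)) + 17582) + U) = 1/(((-5924 + √10*√(54²)) + 17582) - 263) = 1/(((-5924 + √10*√2916) + 17582) - 263) = 1/(((-5924 + √10*54) + 17582) - 263) = 1/(((-5924 + 54*√10) + 17582) - 263) = 1/((11658 + 54*√10) - 263) = 1/(11395 + 54*√10)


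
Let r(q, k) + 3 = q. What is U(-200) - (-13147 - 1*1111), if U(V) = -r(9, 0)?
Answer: 14252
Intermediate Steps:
r(q, k) = -3 + q
U(V) = -6 (U(V) = -(-3 + 9) = -1*6 = -6)
U(-200) - (-13147 - 1*1111) = -6 - (-13147 - 1*1111) = -6 - (-13147 - 1111) = -6 - 1*(-14258) = -6 + 14258 = 14252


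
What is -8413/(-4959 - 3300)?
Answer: 8413/8259 ≈ 1.0186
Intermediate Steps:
-8413/(-4959 - 3300) = -8413/(-8259) = -8413*(-1/8259) = 8413/8259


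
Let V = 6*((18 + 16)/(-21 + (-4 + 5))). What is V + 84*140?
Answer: 58749/5 ≈ 11750.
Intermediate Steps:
V = -51/5 (V = 6*(34/(-21 + 1)) = 6*(34/(-20)) = 6*(34*(-1/20)) = 6*(-17/10) = -51/5 ≈ -10.200)
V + 84*140 = -51/5 + 84*140 = -51/5 + 11760 = 58749/5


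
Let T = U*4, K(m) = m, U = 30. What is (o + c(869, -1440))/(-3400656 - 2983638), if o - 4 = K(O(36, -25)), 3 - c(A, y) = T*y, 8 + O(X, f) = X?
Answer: -172835/6384294 ≈ -0.027072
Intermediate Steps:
O(X, f) = -8 + X
T = 120 (T = 30*4 = 120)
c(A, y) = 3 - 120*y
o = 32 (o = 4 + (-8 + 36) = 4 + 28 = 32)
(o + c(869, -1440))/(-3400656 - 2983638) = (32 + (3 - 120*(-1440)))/(-3400656 - 2983638) = (32 + (3 + 172800))/(-6384294) = (32 + 172803)*(-1/6384294) = 172835*(-1/6384294) = -172835/6384294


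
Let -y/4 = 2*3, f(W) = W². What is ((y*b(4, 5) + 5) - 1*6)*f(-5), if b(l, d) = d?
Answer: -3025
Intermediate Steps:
y = -24 (y = -8*3 = -4*6 = -24)
((y*b(4, 5) + 5) - 1*6)*f(-5) = ((-24*5 + 5) - 1*6)*(-5)² = ((-120 + 5) - 6)*25 = (-115 - 6)*25 = -121*25 = -3025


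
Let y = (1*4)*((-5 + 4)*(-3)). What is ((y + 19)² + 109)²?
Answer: 1144900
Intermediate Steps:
y = 12 (y = 4*(-1*(-3)) = 4*3 = 12)
((y + 19)² + 109)² = ((12 + 19)² + 109)² = (31² + 109)² = (961 + 109)² = 1070² = 1144900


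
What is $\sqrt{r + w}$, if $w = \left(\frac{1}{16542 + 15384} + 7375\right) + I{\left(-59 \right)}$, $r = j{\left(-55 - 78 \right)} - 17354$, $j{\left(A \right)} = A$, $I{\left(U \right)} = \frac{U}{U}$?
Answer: $\frac{i \sqrt{10305833639910}}{31926} \approx 100.55 i$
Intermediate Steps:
$I{\left(U \right)} = 1$
$r = -17487$ ($r = \left(-55 - 78\right) - 17354 = -133 - 17354 = -17487$)
$w = \frac{235486177}{31926}$ ($w = \left(\frac{1}{16542 + 15384} + 7375\right) + 1 = \left(\frac{1}{31926} + 7375\right) + 1 = \frac{235454251}{31926} + 1 = \frac{235486177}{31926} \approx 7376.0$)
$\sqrt{r + w} = \sqrt{-17487 + \frac{235486177}{31926}} = \sqrt{- \frac{322803785}{31926}} = \frac{i \sqrt{10305833639910}}{31926}$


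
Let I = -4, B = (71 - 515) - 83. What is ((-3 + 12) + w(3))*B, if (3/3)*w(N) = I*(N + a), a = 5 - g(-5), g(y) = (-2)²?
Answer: 3689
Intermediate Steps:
g(y) = 4
B = -527 (B = -444 - 83 = -527)
a = 1 (a = 5 - 1*4 = 5 - 4 = 1)
w(N) = -4 - 4*N (w(N) = -4*(N + 1) = -4*(1 + N) = -4 - 4*N)
((-3 + 12) + w(3))*B = ((-3 + 12) + (-4 - 4*3))*(-527) = (9 + (-4 - 12))*(-527) = (9 - 16)*(-527) = -7*(-527) = 3689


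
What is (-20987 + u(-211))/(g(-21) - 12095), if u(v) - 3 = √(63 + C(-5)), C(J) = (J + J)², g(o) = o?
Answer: 5246/3029 - √163/12116 ≈ 1.7309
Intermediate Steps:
C(J) = 4*J² (C(J) = (2*J)² = 4*J²)
u(v) = 3 + √163 (u(v) = 3 + √(63 + 4*(-5)²) = 3 + √(63 + 4*25) = 3 + √(63 + 100) = 3 + √163)
(-20987 + u(-211))/(g(-21) - 12095) = (-20987 + (3 + √163))/(-21 - 12095) = (-20984 + √163)/(-12116) = (-20984 + √163)*(-1/12116) = 5246/3029 - √163/12116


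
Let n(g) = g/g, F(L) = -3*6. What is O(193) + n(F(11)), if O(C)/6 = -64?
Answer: -383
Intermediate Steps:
F(L) = -18
O(C) = -384 (O(C) = 6*(-64) = -384)
n(g) = 1
O(193) + n(F(11)) = -384 + 1 = -383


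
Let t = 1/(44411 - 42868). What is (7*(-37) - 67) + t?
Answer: -503017/1543 ≈ -326.00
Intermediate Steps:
t = 1/1543 ≈ 0.00064809
(7*(-37) - 67) + t = (7*(-37) - 67) + 1/1543 = (-259 - 67) + 1/1543 = -326 + 1/1543 = -503017/1543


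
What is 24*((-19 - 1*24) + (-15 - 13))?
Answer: -1704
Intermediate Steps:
24*((-19 - 1*24) + (-15 - 13)) = 24*((-19 - 24) - 28) = 24*(-43 - 28) = 24*(-71) = -1704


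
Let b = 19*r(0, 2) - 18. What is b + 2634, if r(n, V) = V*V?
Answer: 2692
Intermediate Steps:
r(n, V) = V**2
b = 58 (b = 19*2**2 - 18 = 19*4 - 18 = 76 - 18 = 58)
b + 2634 = 58 + 2634 = 2692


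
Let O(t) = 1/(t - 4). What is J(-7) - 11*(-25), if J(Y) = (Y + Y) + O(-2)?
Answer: 1565/6 ≈ 260.83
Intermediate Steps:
O(t) = 1/(-4 + t)
J(Y) = -⅙ + 2*Y (J(Y) = (Y + Y) + 1/(-4 - 2) = 2*Y + 1/(-6) = 2*Y - ⅙ = -⅙ + 2*Y)
J(-7) - 11*(-25) = (-⅙ + 2*(-7)) - 11*(-25) = (-⅙ - 14) + 275 = -85/6 + 275 = 1565/6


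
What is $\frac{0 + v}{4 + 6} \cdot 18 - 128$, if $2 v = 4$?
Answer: $- \frac{622}{5} \approx -124.4$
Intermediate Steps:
$v = 2$ ($v = \frac{1}{2} \cdot 4 = 2$)
$\frac{0 + v}{4 + 6} \cdot 18 - 128 = \frac{0 + 2}{4 + 6} \cdot 18 - 128 = \frac{2}{10} \cdot 18 - 128 = 2 \cdot \frac{1}{10} \cdot 18 - 128 = \frac{1}{5} \cdot 18 - 128 = \frac{18}{5} - 128 = - \frac{622}{5}$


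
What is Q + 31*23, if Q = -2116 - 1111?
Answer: -2514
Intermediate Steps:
Q = -3227
Q + 31*23 = -3227 + 31*23 = -3227 + 713 = -2514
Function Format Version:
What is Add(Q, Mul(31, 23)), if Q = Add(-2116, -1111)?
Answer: -2514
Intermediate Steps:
Q = -3227
Add(Q, Mul(31, 23)) = Add(-3227, Mul(31, 23)) = Add(-3227, 713) = -2514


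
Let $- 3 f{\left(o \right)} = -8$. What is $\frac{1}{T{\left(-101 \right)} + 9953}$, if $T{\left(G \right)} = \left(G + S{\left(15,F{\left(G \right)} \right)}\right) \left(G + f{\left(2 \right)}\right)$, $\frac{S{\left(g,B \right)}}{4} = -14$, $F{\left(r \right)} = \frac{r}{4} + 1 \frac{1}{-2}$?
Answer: $\frac{3}{76174} \approx 3.9384 \cdot 10^{-5}$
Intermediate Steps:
$F{\left(r \right)} = - \frac{1}{2} + \frac{r}{4}$ ($F{\left(r \right)} = r \frac{1}{4} + 1 \left(- \frac{1}{2}\right) = \frac{r}{4} - \frac{1}{2} = - \frac{1}{2} + \frac{r}{4}$)
$S{\left(g,B \right)} = -56$ ($S{\left(g,B \right)} = 4 \left(-14\right) = -56$)
$f{\left(o \right)} = \frac{8}{3}$ ($f{\left(o \right)} = \left(- \frac{1}{3}\right) \left(-8\right) = \frac{8}{3}$)
$T{\left(G \right)} = \left(-56 + G\right) \left(\frac{8}{3} + G\right)$ ($T{\left(G \right)} = \left(G - 56\right) \left(G + \frac{8}{3}\right) = \left(-56 + G\right) \left(\frac{8}{3} + G\right)$)
$\frac{1}{T{\left(-101 \right)} + 9953} = \frac{1}{\left(- \frac{448}{3} + \left(-101\right)^{2} - - \frac{16160}{3}\right) + 9953} = \frac{1}{\left(- \frac{448}{3} + 10201 + \frac{16160}{3}\right) + 9953} = \frac{1}{\frac{46315}{3} + 9953} = \frac{1}{\frac{76174}{3}} = \frac{3}{76174}$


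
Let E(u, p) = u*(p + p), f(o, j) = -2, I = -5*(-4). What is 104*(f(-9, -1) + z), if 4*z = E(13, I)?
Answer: 13312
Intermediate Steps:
I = 20
E(u, p) = 2*p*u (E(u, p) = u*(2*p) = 2*p*u)
z = 130 (z = (2*20*13)/4 = (¼)*520 = 130)
104*(f(-9, -1) + z) = 104*(-2 + 130) = 104*128 = 13312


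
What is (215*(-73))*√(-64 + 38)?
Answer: -15695*I*√26 ≈ -80029.0*I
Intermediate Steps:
(215*(-73))*√(-64 + 38) = -15695*I*√26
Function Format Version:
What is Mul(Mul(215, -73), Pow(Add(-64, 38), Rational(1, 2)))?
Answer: Mul(-15695, I, Pow(26, Rational(1, 2))) ≈ Mul(-80029., I)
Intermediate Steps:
Mul(Mul(215, -73), Pow(Add(-64, 38), Rational(1, 2))) = Mul(-15695, Pow(-26, Rational(1, 2))) = Mul(-15695, Mul(I, Pow(26, Rational(1, 2)))) = Mul(-15695, I, Pow(26, Rational(1, 2)))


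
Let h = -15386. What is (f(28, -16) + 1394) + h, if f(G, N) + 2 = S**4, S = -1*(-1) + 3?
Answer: -13738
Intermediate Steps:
S = 4 (S = 1 + 3 = 4)
f(G, N) = 254 (f(G, N) = -2 + 4**4 = -2 + 256 = 254)
(f(28, -16) + 1394) + h = (254 + 1394) - 15386 = 1648 - 15386 = -13738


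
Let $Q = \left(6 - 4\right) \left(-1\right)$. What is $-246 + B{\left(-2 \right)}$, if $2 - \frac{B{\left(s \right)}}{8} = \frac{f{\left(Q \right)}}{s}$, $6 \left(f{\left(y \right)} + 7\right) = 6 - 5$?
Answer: $- \frac{772}{3} \approx -257.33$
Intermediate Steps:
$Q = -2$ ($Q = 2 \left(-1\right) = -2$)
$f{\left(y \right)} = - \frac{41}{6}$ ($f{\left(y \right)} = -7 + \frac{6 - 5}{6} = -7 + \frac{1}{6} \cdot 1 = -7 + \frac{1}{6} = - \frac{41}{6}$)
$B{\left(s \right)} = 16 + \frac{164}{3 s}$ ($B{\left(s \right)} = 16 - 8 \left(- \frac{41}{6 s}\right) = 16 + \frac{164}{3 s}$)
$-246 + B{\left(-2 \right)} = -246 + \left(16 + \frac{164}{3 \left(-2\right)}\right) = -246 + \left(16 + \frac{164}{3} \left(- \frac{1}{2}\right)\right) = -246 + \left(16 - \frac{82}{3}\right) = -246 - \frac{34}{3} = - \frac{772}{3}$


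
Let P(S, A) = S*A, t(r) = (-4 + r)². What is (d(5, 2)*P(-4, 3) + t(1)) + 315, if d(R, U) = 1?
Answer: 312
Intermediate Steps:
P(S, A) = A*S
(d(5, 2)*P(-4, 3) + t(1)) + 315 = (1*(3*(-4)) + (-4 + 1)²) + 315 = (1*(-12) + (-3)²) + 315 = (-12 + 9) + 315 = -3 + 315 = 312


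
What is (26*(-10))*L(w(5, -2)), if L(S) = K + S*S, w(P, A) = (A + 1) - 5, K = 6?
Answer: -10920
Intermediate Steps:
w(P, A) = -4 + A (w(P, A) = (1 + A) - 5 = -4 + A)
L(S) = 6 + S**2 (L(S) = 6 + S*S = 6 + S**2)
(26*(-10))*L(w(5, -2)) = (26*(-10))*(6 + (-4 - 2)**2) = -260*(6 + (-6)**2) = -260*(6 + 36) = -260*42 = -10920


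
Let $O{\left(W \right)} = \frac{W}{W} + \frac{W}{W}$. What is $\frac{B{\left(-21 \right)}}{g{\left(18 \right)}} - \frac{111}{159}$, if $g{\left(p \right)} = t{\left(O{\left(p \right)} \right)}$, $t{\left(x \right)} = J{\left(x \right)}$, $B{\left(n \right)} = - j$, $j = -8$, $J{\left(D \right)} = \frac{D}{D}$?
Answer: $\frac{387}{53} \approx 7.3019$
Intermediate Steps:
$J{\left(D \right)} = 1$
$O{\left(W \right)} = 2$ ($O{\left(W \right)} = 1 + 1 = 2$)
$B{\left(n \right)} = 8$ ($B{\left(n \right)} = \left(-1\right) \left(-8\right) = 8$)
$t{\left(x \right)} = 1$
$g{\left(p \right)} = 1$
$\frac{B{\left(-21 \right)}}{g{\left(18 \right)}} - \frac{111}{159} = \frac{8}{1} - \frac{111}{159} = 8 \cdot 1 - \frac{37}{53} = 8 - \frac{37}{53} = \frac{387}{53}$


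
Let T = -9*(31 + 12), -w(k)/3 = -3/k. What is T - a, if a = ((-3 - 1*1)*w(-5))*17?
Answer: -2547/5 ≈ -509.40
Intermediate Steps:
w(k) = 9/k (w(k) = -(-9)/k = 9/k)
a = 612/5 (a = ((-3 - 1*1)*(9/(-5)))*17 = ((-3 - 1)*(9*(-1/5)))*17 = -4*(-9/5)*17 = (36/5)*17 = 612/5 ≈ 122.40)
T = -387 (T = -9*43 = -387)
T - a = -387 - 1*612/5 = -387 - 612/5 = -2547/5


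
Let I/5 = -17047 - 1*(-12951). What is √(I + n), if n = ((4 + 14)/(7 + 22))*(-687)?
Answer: I*√17582294/29 ≈ 144.59*I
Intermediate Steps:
I = -20480 (I = 5*(-17047 - 1*(-12951)) = 5*(-17047 + 12951) = 5*(-4096) = -20480)
n = -12366/29 (n = (18/29)*(-687) = -12366/29 ≈ -426.41)
√(I + n) = √(-20480 - 12366/29) = √(-606286/29) = I*√17582294/29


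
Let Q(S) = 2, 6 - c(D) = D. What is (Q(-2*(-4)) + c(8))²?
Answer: 0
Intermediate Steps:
c(D) = 6 - D
(Q(-2*(-4)) + c(8))² = (2 + (6 - 1*8))² = (2 + (6 - 8))² = (2 - 2)² = 0² = 0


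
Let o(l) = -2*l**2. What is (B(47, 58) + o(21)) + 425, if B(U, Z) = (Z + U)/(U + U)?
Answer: -42853/94 ≈ -455.88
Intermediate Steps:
B(U, Z) = (U + Z)/(2*U) (B(U, Z) = (U + Z)/((2*U)) = (U + Z)*(1/(2*U)) = (U + Z)/(2*U))
(B(47, 58) + o(21)) + 425 = ((1/2)*(47 + 58)/47 - 2*21**2) + 425 = ((1/2)*(1/47)*105 - 2*441) + 425 = (105/94 - 882) + 425 = -82803/94 + 425 = -42853/94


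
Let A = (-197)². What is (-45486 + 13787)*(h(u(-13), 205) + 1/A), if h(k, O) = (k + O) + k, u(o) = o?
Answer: -220206993588/38809 ≈ -5.6741e+6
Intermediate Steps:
h(k, O) = O + 2*k (h(k, O) = (O + k) + k = O + 2*k)
A = 38809
(-45486 + 13787)*(h(u(-13), 205) + 1/A) = (-45486 + 13787)*((205 + 2*(-13)) + 1/38809) = -31699*((205 - 26) + 1/38809) = -31699*(179 + 1/38809) = -31699*6946812/38809 = -220206993588/38809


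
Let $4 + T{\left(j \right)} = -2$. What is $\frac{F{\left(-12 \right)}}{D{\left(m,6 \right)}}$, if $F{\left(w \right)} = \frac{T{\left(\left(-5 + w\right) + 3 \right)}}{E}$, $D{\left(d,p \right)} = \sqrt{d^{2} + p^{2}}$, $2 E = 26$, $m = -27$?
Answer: $- \frac{2 \sqrt{85}}{1105} \approx -0.016687$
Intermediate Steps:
$T{\left(j \right)} = -6$ ($T{\left(j \right)} = -4 - 2 = -6$)
$E = 13$ ($E = \frac{1}{2} \cdot 26 = 13$)
$F{\left(w \right)} = - \frac{6}{13}$
$\frac{F{\left(-12 \right)}}{D{\left(m,6 \right)}} = - \frac{6}{13 \sqrt{\left(-27\right)^{2} + 6^{2}}} = - \frac{6}{13 \sqrt{729 + 36}} = - \frac{6}{13 \sqrt{765}} = - \frac{6}{13 \cdot 3 \sqrt{85}} = - \frac{6 \frac{\sqrt{85}}{255}}{13} = - \frac{2 \sqrt{85}}{1105}$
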